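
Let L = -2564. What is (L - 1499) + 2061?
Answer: -2002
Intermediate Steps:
(L - 1499) + 2061 = (-2564 - 1499) + 2061 = -4063 + 2061 = -2002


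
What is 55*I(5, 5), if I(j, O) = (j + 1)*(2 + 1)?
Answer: 990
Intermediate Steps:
I(j, O) = 3 + 3*j (I(j, O) = (1 + j)*3 = 3 + 3*j)
55*I(5, 5) = 55*(3 + 3*5) = 55*(3 + 15) = 55*18 = 990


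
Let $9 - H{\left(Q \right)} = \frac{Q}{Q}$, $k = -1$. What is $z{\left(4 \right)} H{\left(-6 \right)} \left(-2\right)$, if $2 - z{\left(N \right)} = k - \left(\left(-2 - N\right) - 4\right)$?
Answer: $112$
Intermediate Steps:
$H{\left(Q \right)} = 8$ ($H{\left(Q \right)} = 9 - \frac{Q}{Q} = 9 - 1 = 8$)
$z{\left(N \right)} = -3 - N$ ($z{\left(N \right)} = 2 - \left(-1 - \left(\left(-2 - N\right) - 4\right)\right) = 2 - \left(-1 - \left(-6 - N\right)\right) = 2 - \left(-1 + \left(6 + N\right)\right) = 2 - \left(5 + N\right) = -3 - N$)
$z{\left(4 \right)} H{\left(-6 \right)} \left(-2\right) = \left(-3 - 4\right) 8 \left(-2\right) = \left(-7\right) 8 \left(-2\right) = \left(-56\right) \left(-2\right) = 112$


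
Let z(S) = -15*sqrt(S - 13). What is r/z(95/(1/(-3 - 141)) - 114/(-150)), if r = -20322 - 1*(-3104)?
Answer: -8609*I*sqrt(4226)/57051 ≈ -9.8097*I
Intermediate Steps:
r = -17218 (r = -20322 + 3104 = -17218)
z(S) = -15*sqrt(-13 + S)
r/z(95/(1/(-3 - 141)) - 114/(-150)) = -17218*(-1/(15*sqrt(-13 + (95/(1/(-3 - 141)) - 114/(-150))))) = -17218*(-1/(15*sqrt(-13 + (95/(1/(-144)) - 114*(-1/150))))) = -17218*(-1/(15*sqrt(-13 + (95/(-1/144) + 19/25)))) = -17218*(-1/(15*sqrt(-13 + (95*(-144) + 19/25)))) = -17218*(-1/(15*sqrt(-13 + (-13680 + 19/25)))) = -17218*(-1/(15*sqrt(-13 - 341981/25))) = -17218*I*sqrt(4226)/114102 = -8609*I*sqrt(4226)/57051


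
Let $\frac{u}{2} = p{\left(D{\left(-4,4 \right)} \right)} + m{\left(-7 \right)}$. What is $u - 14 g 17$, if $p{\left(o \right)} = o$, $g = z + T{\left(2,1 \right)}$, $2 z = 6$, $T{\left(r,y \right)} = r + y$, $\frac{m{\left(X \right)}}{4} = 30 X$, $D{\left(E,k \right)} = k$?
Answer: $-3100$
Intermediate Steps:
$m{\left(X \right)} = 120 X$ ($m{\left(X \right)} = 4 \cdot 30 X = 120 X$)
$z = 3$ ($z = \frac{1}{2} \cdot 6 = 3$)
$g = 6$ ($g = 3 + \left(2 + 1\right) = 3 + 3 = 6$)
$u = -1672$ ($u = 2 \left(4 + 120 \left(-7\right)\right) = 2 \left(4 - 840\right) = 2 \left(-836\right) = -1672$)
$u - 14 g 17 = -1672 - 14 \cdot 6 \cdot 17 = -1672 - 84 \cdot 17 = -1672 - 1428 = -3100$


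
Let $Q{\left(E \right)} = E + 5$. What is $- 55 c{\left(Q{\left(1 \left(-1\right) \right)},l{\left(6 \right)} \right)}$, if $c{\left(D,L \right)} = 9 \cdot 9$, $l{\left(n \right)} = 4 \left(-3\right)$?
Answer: $-4455$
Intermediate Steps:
$l{\left(n \right)} = -12$
$Q{\left(E \right)} = 5 + E$
$c{\left(D,L \right)} = 81$
$- 55 c{\left(Q{\left(1 \left(-1\right) \right)},l{\left(6 \right)} \right)} = \left(-55\right) 81 = -4455$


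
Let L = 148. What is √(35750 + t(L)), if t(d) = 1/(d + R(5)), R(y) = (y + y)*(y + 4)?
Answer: 3*√225002582/238 ≈ 189.08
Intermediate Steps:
R(y) = 2*y*(4 + y) (R(y) = (2*y)*(4 + y) = 2*y*(4 + y))
t(d) = 1/(90 + d) (t(d) = 1/(d + 2*5*(4 + 5)) = 1/(d + 2*5*9) = 1/(d + 90) = 1/(90 + d))
√(35750 + t(L)) = √(35750 + 1/(90 + 148)) = √(35750 + 1/238) = √(8508501/238) = 3*√225002582/238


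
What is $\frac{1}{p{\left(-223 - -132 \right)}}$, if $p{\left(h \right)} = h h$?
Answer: $\frac{1}{8281} \approx 0.00012076$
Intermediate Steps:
$p{\left(h \right)} = h^{2}$
$\frac{1}{p{\left(-223 - -132 \right)}} = \frac{1}{\left(-223 - -132\right)^{2}} = \frac{1}{\left(-223 + 132\right)^{2}} = \frac{1}{\left(-91\right)^{2}} = \frac{1}{8281}$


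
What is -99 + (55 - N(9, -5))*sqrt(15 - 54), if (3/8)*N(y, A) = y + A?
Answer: -99 + 133*I*sqrt(39)/3 ≈ -99.0 + 276.86*I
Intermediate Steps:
N(y, A) = 8*A/3 + 8*y/3 (N(y, A) = 8*(y + A)/3 = 8*(A + y)/3 = 8*A/3 + 8*y/3)
-99 + (55 - N(9, -5))*sqrt(15 - 54) = -99 + (55 - ((8/3)*(-5) + (8/3)*9))*sqrt(15 - 54) = -99 + (55 - (-40/3 + 24))*sqrt(-39) = -99 + (55 - 1*32/3)*(I*sqrt(39)) = -99 + (55 - 32/3)*(I*sqrt(39)) = -99 + 133*(I*sqrt(39))/3 = -99 + 133*I*sqrt(39)/3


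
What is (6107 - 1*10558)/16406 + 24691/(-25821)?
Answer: -520009817/423619326 ≈ -1.2275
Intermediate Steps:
(6107 - 1*10558)/16406 + 24691/(-25821) = (6107 - 10558)*(1/16406) + 24691*(-1/25821) = -4451*1/16406 - 24691/25821 = -4451/16406 - 24691/25821 = -520009817/423619326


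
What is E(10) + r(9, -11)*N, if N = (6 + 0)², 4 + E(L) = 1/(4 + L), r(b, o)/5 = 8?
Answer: 20105/14 ≈ 1436.1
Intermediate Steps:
r(b, o) = 40 (r(b, o) = 5*8 = 40)
E(L) = -4 + 1/(4 + L)
N = 36 (N = 6² = 36)
E(10) + r(9, -11)*N = (-15 - 4*10)/(4 + 10) + 40*36 = (-15 - 40)/14 + 1440 = (1/14)*(-55) + 1440 = -55/14 + 1440 = 20105/14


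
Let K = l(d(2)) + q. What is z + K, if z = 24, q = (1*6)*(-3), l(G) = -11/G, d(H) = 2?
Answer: ½ ≈ 0.50000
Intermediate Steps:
q = -18 (q = 6*(-3) = -18)
K = -47/2 (K = -11/2 - 18 = -47/2 ≈ -23.500)
z + K = 24 - 47/2 = ½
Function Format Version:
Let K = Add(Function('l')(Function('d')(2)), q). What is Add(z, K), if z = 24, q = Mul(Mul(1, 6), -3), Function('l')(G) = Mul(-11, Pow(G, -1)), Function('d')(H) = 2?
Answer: Rational(1, 2) ≈ 0.50000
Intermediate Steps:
q = -18 (q = Mul(6, -3) = -18)
K = Rational(-47, 2) (K = Add(Mul(-11, Pow(2, -1)), -18) = Add(Mul(-11, Rational(1, 2)), -18) = Add(Rational(-11, 2), -18) = Rational(-47, 2) ≈ -23.500)
Add(z, K) = Add(24, Rational(-47, 2)) = Rational(1, 2)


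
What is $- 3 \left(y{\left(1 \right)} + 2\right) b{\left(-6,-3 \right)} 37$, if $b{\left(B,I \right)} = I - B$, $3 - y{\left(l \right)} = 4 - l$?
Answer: $-666$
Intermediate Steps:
$y{\left(l \right)} = -1 + l$ ($y{\left(l \right)} = 3 - \left(4 - l\right) = 3 + \left(-4 + l\right) = -1 + l$)
$- 3 \left(y{\left(1 \right)} + 2\right) b{\left(-6,-3 \right)} 37 = - 3 \left(\left(-1 + 1\right) + 2\right) \left(-3 - -6\right) 37 = - 3 \left(0 + 2\right) \left(-3 + 6\right) 37 = \left(-3\right) 2 \cdot 3 \cdot 37 = \left(-6\right) 3 \cdot 37 = \left(-18\right) 37 = -666$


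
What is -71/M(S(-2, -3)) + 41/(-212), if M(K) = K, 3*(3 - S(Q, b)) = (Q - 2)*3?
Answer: -15339/1484 ≈ -10.336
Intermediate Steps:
S(Q, b) = 5 - Q (S(Q, b) = 3 - (Q - 2)*3/3 = 3 - (-2 + Q)*3/3 = 3 - (-6 + 3*Q)/3 = 3 + (2 - Q) = 5 - Q)
-71/M(S(-2, -3)) + 41/(-212) = -71/(5 - 1*(-2)) + 41/(-212) = -71/(5 + 2) + 41*(-1/212) = -71/7 - 41/212 = -15339/1484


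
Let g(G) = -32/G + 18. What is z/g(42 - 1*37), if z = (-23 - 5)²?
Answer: 1960/29 ≈ 67.586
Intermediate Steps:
z = 784 (z = (-28)² = 784)
g(G) = 18 - 32/G
z/g(42 - 1*37) = 784/(18 - 32/(42 - 1*37)) = 784/(18 - 32/(42 - 37)) = 784/(18 - 32/5) = 784/(58/5) = 784*(5/58) = 1960/29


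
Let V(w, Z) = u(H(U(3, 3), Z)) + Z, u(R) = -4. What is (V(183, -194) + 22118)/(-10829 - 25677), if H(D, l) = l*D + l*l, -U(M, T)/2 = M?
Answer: -10960/18253 ≈ -0.60045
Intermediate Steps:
U(M, T) = -2*M
H(D, l) = l² + D*l (H(D, l) = D*l + l² = l² + D*l)
V(w, Z) = -4 + Z
(V(183, -194) + 22118)/(-10829 - 25677) = ((-4 - 194) + 22118)/(-10829 - 25677) = (-198 + 22118)/(-36506) = 21920*(-1/36506) = -10960/18253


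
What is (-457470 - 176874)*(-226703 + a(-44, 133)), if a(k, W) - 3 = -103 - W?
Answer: 143955489984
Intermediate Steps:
a(k, W) = -100 - W (a(k, W) = 3 + (-103 - W) = -100 - W)
(-457470 - 176874)*(-226703 + a(-44, 133)) = (-457470 - 176874)*(-226703 + (-100 - 1*133)) = -634344*(-226703 + (-100 - 133)) = -634344*(-226703 - 233) = -634344*(-226936) = 143955489984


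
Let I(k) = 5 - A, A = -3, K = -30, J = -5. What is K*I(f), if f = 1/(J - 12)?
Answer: -240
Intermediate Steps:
f = -1/17 (f = 1/(-5 - 12) = 1/(-17) = -1/17 ≈ -0.058824)
I(k) = 8 (I(k) = 5 - 1*(-3) = 5 + 3 = 8)
K*I(f) = -30*8 = -240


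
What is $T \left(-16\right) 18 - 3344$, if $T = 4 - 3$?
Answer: $-3632$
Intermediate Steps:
$T = 1$
$T \left(-16\right) 18 - 3344 = 1 \left(-16\right) 18 - 3344 = \left(-16\right) 18 - 3344 = -288 - 3344 = -3632$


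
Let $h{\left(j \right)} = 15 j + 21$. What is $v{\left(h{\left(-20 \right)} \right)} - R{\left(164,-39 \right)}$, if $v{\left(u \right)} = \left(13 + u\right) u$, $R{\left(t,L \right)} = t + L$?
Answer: $74089$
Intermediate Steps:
$R{\left(t,L \right)} = L + t$
$h{\left(j \right)} = 21 + 15 j$
$v{\left(u \right)} = u \left(13 + u\right)$
$v{\left(h{\left(-20 \right)} \right)} - R{\left(164,-39 \right)} = \left(21 + 15 \left(-20\right)\right) \left(13 + \left(21 + 15 \left(-20\right)\right)\right) - \left(-39 + 164\right) = \left(21 - 300\right) \left(13 + \left(21 - 300\right)\right) - 125 = - 279 \left(13 - 279\right) - 125 = \left(-279\right) \left(-266\right) - 125 = 74214 - 125 = 74089$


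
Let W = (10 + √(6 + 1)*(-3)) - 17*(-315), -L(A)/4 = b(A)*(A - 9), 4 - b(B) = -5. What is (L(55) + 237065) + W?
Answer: 240774 - 3*√7 ≈ 2.4077e+5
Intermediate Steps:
b(B) = 9 (b(B) = 4 - 1*(-5) = 4 + 5 = 9)
L(A) = 324 - 36*A (L(A) = -36*(A - 9) = -36*(-9 + A) = -4*(-81 + 9*A) = 324 - 36*A)
W = 5365 - 3*√7 (W = (10 + √7*(-3)) + 5355 = (10 - 3*√7) + 5355 = 5365 - 3*√7 ≈ 5357.1)
(L(55) + 237065) + W = ((324 - 36*55) + 237065) + (5365 - 3*√7) = ((324 - 1980) + 237065) + (5365 - 3*√7) = (-1656 + 237065) + (5365 - 3*√7) = 235409 + (5365 - 3*√7) = 240774 - 3*√7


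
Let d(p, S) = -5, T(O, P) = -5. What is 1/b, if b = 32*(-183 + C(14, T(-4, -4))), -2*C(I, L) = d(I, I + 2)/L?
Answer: -1/5872 ≈ -0.00017030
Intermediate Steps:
C(I, L) = 5/(2*L) (C(I, L) = -(-5)/(2*L) = 5/(2*L))
b = -5872 (b = 32*(-183 + (5/2)/(-5)) = 32*(-183 + (5/2)*(-⅕)) = 32*(-183 - ½) = 32*(-367/2) = -5872)
1/b = 1/(-5872) = -1/5872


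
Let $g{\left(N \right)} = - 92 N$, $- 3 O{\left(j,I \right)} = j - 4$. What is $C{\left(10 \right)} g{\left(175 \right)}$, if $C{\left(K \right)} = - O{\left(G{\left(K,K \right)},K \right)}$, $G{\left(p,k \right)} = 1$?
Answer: $16100$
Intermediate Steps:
$O{\left(j,I \right)} = \frac{4}{3} - \frac{j}{3}$ ($O{\left(j,I \right)} = - \frac{j - 4}{3} = - \frac{-4 + j}{3} = \frac{4}{3} - \frac{j}{3}$)
$C{\left(K \right)} = -1$ ($C{\left(K \right)} = - (\frac{4}{3} - \frac{1}{3}) = \left(-1\right) 1 = -1$)
$C{\left(10 \right)} g{\left(175 \right)} = - \left(-92\right) 175 = \left(-1\right) \left(-16100\right) = 16100$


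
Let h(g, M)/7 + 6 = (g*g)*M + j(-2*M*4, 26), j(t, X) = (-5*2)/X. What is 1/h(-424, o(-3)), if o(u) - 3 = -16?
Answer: -13/212675589 ≈ -6.1126e-8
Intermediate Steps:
o(u) = -13 (o(u) = 3 - 16 = -13)
j(t, X) = -10/X
h(g, M) = -581/13 + 7*M*g² (h(g, M) = -42 + 7*((g*g)*M - 10/26) = -42 + 7*(g²*M - 10*1/26) = -42 + 7*(M*g² - 5/13) = -42 + 7*(-5/13 + M*g²) = -42 + (-35/13 + 7*M*g²) = -581/13 + 7*M*g²)
1/h(-424, o(-3)) = 1/(-581/13 + 7*(-13)*(-424)²) = 1/(-581/13 + 7*(-13)*179776) = 1/(-581/13 - 16359616) = 1/(-212675589/13) = -13/212675589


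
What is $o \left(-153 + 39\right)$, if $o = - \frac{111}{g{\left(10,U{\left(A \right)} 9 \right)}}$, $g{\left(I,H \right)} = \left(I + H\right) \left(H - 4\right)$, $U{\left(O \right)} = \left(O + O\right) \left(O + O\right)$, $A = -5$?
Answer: $\frac{6327}{407680} \approx 0.01552$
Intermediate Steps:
$U{\left(O \right)} = 4 O^{2}$ ($U{\left(O \right)} = 2 O 2 O = 4 O^{2}$)
$g{\left(I,H \right)} = \left(-4 + H\right) \left(H + I\right)$ ($g{\left(I,H \right)} = \left(H + I\right) \left(-4 + H\right) = \left(-4 + H\right) \left(H + I\right)$)
$o = - \frac{111}{815360}$ ($o = - \frac{111}{\left(4 \left(-5\right)^{2} \cdot 9\right)^{2} - 4 \cdot 4 \left(-5\right)^{2} \cdot 9 - 40 + 4 \left(-5\right)^{2} \cdot 9 \cdot 10} = - \frac{111}{\left(4 \cdot 25 \cdot 9\right)^{2} - 4 \cdot 4 \cdot 25 \cdot 9 - 40 + 4 \cdot 25 \cdot 9 \cdot 10} = - \frac{111}{\left(100 \cdot 9\right)^{2} - 4 \cdot 100 \cdot 9 - 40 + 100 \cdot 9 \cdot 10} = - \frac{111}{900^{2} - 3600 - 40 + 900 \cdot 10} = - \frac{111}{810000 - 3600 - 40 + 9000} = - \frac{111}{815360} \approx -0.00013614$)
$o \left(-153 + 39\right) = - \frac{111 \left(-153 + 39\right)}{815360} = \left(- \frac{111}{815360}\right) \left(-114\right) = \frac{6327}{407680}$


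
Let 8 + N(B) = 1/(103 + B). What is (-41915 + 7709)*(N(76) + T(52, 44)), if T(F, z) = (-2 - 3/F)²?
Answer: 31128366459/242008 ≈ 1.2863e+5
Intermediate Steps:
N(B) = -8 + 1/(103 + B)
(-41915 + 7709)*(N(76) + T(52, 44)) = (-41915 + 7709)*((-823 - 8*76)/(103 + 76) + (3 + 2*52)²/52²) = -34206*((-823 - 608)/179 + (3 + 104)²/2704) = -34206*((1/179)*(-1431) + (1/2704)*107²) = -34206*(-1431/179 + (1/2704)*11449) = -34206*(-1431/179 + 11449/2704) = -34206*(-1820053/484016) = 31128366459/242008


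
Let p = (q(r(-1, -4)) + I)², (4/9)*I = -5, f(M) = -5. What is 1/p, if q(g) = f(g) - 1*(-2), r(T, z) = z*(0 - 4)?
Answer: 16/3249 ≈ 0.0049246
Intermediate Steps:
r(T, z) = -4*z (r(T, z) = z*(-4) = -4*z)
I = -45/4 (I = (9/4)*(-5) = -45/4 ≈ -11.250)
q(g) = -3 (q(g) = -5 - 1*(-2) = -5 + 2 = -3)
p = 3249/16 (p = (-3 - 45/4)² = (-57/4)² = 3249/16 ≈ 203.06)
1/p = 1/(3249/16) = 16/3249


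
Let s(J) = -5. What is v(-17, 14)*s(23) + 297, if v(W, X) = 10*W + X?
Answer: 1077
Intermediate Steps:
v(W, X) = X + 10*W
v(-17, 14)*s(23) + 297 = (14 + 10*(-17))*(-5) + 297 = (14 - 170)*(-5) + 297 = -156*(-5) + 297 = 780 + 297 = 1077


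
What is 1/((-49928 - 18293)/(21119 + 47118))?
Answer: -68237/68221 ≈ -1.0002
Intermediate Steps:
1/((-49928 - 18293)/(21119 + 47118)) = 1/(-68221/68237) = -68237/68221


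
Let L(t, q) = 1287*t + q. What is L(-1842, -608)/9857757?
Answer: -2371262/9857757 ≈ -0.24055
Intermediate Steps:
L(t, q) = q + 1287*t
L(-1842, -608)/9857757 = (-608 + 1287*(-1842))/9857757 = (-608 - 2370654)*(1/9857757) = -2371262*1/9857757 = -2371262/9857757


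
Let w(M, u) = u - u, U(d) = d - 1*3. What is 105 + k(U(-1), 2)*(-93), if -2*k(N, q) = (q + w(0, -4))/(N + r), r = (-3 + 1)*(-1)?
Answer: 117/2 ≈ 58.500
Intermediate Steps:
U(d) = -3 + d (U(d) = d - 3 = -3 + d)
w(M, u) = 0
r = 2 (r = -2*(-1) = 2)
k(N, q) = -q/(2*(2 + N)) (k(N, q) = -(q + 0)/(2*(N + 2)) = -q/(2*(2 + N)))
105 + k(U(-1), 2)*(-93) = 105 - 1*2/(4 + 2*(-3 - 1))*(-93) = 105 - 1*2/(4 + 2*(-4))*(-93) = 105 - 1*2/(4 - 8)*(-93) = 105 - 1*2/(-4)*(-93) = 105 - 1*2*(-¼)*(-93) = 105 + (½)*(-93) = 105 - 93/2 = 117/2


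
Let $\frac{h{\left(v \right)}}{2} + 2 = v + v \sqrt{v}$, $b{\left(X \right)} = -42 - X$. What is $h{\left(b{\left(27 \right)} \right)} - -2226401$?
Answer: $2226259 - 138 i \sqrt{69} \approx 2.2263 \cdot 10^{6} - 1146.3 i$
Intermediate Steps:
$h{\left(v \right)} = -4 + 2 v + 2 v^{\frac{3}{2}}$ ($h{\left(v \right)} = -4 + 2 \left(v + v \sqrt{v}\right) = -4 + 2 \left(v + v^{\frac{3}{2}}\right) = -4 + \left(2 v + 2 v^{\frac{3}{2}}\right) = -4 + 2 v + 2 v^{\frac{3}{2}}$)
$h{\left(b{\left(27 \right)} \right)} - -2226401 = \left(-4 + 2 \left(-42 - 27\right) + 2 \left(-42 - 27\right)^{\frac{3}{2}}\right) - -2226401 = \left(-4 + 2 \left(-42 - 27\right) + 2 \left(-42 - 27\right)^{\frac{3}{2}}\right) + 2226401 = \left(-4 + 2 \left(-69\right) + 2 \left(-69\right)^{\frac{3}{2}}\right) + 2226401 = \left(-4 - 138 + 2 \left(- 69 i \sqrt{69}\right)\right) + 2226401 = \left(-4 - 138 - 138 i \sqrt{69}\right) + 2226401 = \left(-142 - 138 i \sqrt{69}\right) + 2226401 = 2226259 - 138 i \sqrt{69}$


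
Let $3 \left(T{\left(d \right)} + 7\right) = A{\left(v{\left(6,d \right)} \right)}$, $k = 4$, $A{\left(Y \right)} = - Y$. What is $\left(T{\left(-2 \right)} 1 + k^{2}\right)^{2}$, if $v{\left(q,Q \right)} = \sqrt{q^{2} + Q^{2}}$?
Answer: $\frac{769}{9} - 12 \sqrt{10} \approx 47.497$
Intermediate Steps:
$v{\left(q,Q \right)} = \sqrt{Q^{2} + q^{2}}$
$T{\left(d \right)} = -7 - \frac{\sqrt{36 + d^{2}}}{3}$ ($T{\left(d \right)} = -7 + \frac{\left(-1\right) \sqrt{d^{2} + 6^{2}}}{3} = -7 + \frac{\left(-1\right) \sqrt{d^{2} + 36}}{3} = -7 + \frac{\left(-1\right) \sqrt{36 + d^{2}}}{3} = -7 - \frac{\sqrt{36 + d^{2}}}{3}$)
$\left(T{\left(-2 \right)} 1 + k^{2}\right)^{2} = \left(\left(-7 - \frac{\sqrt{36 + \left(-2\right)^{2}}}{3}\right) 1 + 4^{2}\right)^{2} = \left(\left(-7 - \frac{\sqrt{36 + 4}}{3}\right) 1 + 16\right)^{2} = \left(\left(-7 - \frac{\sqrt{40}}{3}\right) 1 + 16\right)^{2} = \left(\left(-7 - \frac{2 \sqrt{10}}{3}\right) 1 + 16\right)^{2} = \left(\left(-7 - \frac{2 \sqrt{10}}{3}\right) + 16\right)^{2} = \left(9 - \frac{2 \sqrt{10}}{3}\right)^{2}$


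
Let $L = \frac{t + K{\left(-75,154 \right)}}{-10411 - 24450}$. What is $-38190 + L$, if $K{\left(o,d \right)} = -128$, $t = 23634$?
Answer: $- \frac{1331365096}{34861} \approx -38191.0$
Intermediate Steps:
$L = - \frac{23506}{34861}$ ($L = \frac{23634 - 128}{-10411 - 24450} = \frac{23506}{-34861} = 23506 \left(- \frac{1}{34861}\right) = - \frac{23506}{34861} \approx -0.67428$)
$-38190 + L = -38190 - \frac{23506}{34861} = - \frac{1331365096}{34861}$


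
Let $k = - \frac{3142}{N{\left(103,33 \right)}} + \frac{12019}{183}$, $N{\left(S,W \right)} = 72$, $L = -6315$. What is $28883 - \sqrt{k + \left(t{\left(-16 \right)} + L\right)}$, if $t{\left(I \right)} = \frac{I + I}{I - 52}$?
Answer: $28883 - \frac{i \sqrt{243602979731}}{6222} \approx 28883.0 - 79.325 i$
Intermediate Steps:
$t{\left(I \right)} = \frac{2 I}{-52 + I}$
$k = \frac{48397}{2196}$ ($k = - \frac{3142}{72} + \frac{12019}{183} = \left(-3142\right) \frac{1}{72} + 12019 \cdot \frac{1}{183} = - \frac{1571}{36} + \frac{12019}{183} = \frac{48397}{2196} \approx 22.039$)
$28883 - \sqrt{k + \left(t{\left(-16 \right)} + L\right)} = 28883 - \sqrt{\frac{48397}{2196} - \left(6315 + \frac{32}{-52 - 16}\right)} = 28883 - \sqrt{\frac{48397}{2196} - \left(6315 + \frac{32}{-68}\right)} = 28883 - \sqrt{\frac{48397}{2196} - \left(6315 + 32 \left(- \frac{1}{68}\right)\right)} = 28883 - \sqrt{\frac{48397}{2196} + \left(\frac{8}{17} - 6315\right)} = 28883 - \sqrt{\frac{48397}{2196} - \frac{107347}{17}} = 28883 - \sqrt{- \frac{234911263}{37332}} = 28883 - \frac{i \sqrt{243602979731}}{6222}$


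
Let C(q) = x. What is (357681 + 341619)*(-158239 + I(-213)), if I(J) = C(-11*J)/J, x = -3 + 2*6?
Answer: -7856615919600/71 ≈ -1.1066e+11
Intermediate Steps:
x = 9 (x = -3 + 12 = 9)
C(q) = 9
I(J) = 9/J
(357681 + 341619)*(-158239 + I(-213)) = (357681 + 341619)*(-158239 + 9/(-213)) = 699300*(-158239 + 9*(-1/213)) = 699300*(-158239 - 3/71) = 699300*(-11234972/71) = -7856615919600/71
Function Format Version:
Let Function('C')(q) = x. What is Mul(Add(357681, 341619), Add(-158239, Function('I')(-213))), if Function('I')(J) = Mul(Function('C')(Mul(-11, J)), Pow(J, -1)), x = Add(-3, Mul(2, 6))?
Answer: Rational(-7856615919600, 71) ≈ -1.1066e+11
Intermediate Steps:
x = 9 (x = Add(-3, 12) = 9)
Function('C')(q) = 9
Function('I')(J) = Mul(9, Pow(J, -1))
Mul(Add(357681, 341619), Add(-158239, Function('I')(-213))) = Mul(Add(357681, 341619), Add(-158239, Mul(9, Pow(-213, -1)))) = Mul(699300, Add(-158239, Mul(9, Rational(-1, 213)))) = Mul(699300, Add(-158239, Rational(-3, 71))) = Mul(699300, Rational(-11234972, 71)) = Rational(-7856615919600, 71)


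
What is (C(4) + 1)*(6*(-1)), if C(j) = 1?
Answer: -12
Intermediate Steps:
(C(4) + 1)*(6*(-1)) = (1 + 1)*(6*(-1)) = 2*(-6) = -12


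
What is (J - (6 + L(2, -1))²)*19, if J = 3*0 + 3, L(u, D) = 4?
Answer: -1843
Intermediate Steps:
J = 3 (J = 0 + 3 = 3)
(J - (6 + L(2, -1))²)*19 = (3 - (6 + 4)²)*19 = (3 - 1*10²)*19 = (3 - 1*100)*19 = (3 - 100)*19 = -97*19 = -1843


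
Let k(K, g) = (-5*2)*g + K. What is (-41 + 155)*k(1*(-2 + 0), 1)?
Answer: -1368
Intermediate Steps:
k(K, g) = K - 10*g (k(K, g) = -10*g + K = K - 10*g)
(-41 + 155)*k(1*(-2 + 0), 1) = (-41 + 155)*(1*(-2 + 0) - 10*1) = 114*(1*(-2) - 10) = 114*(-2 - 10) = 114*(-12) = -1368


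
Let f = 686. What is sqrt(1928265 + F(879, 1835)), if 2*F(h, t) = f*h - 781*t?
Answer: sqrt(6052778)/2 ≈ 1230.1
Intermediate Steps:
F(h, t) = 343*h - 781*t/2 (F(h, t) = (686*h - 781*t)/2 = (-781*t + 686*h)/2 = 343*h - 781*t/2)
sqrt(1928265 + F(879, 1835)) = sqrt(1928265 + (343*879 - 781/2*1835)) = sqrt(1928265 + (301497 - 1433135/2)) = sqrt(1928265 - 830141/2) = sqrt(3026389/2) = sqrt(6052778)/2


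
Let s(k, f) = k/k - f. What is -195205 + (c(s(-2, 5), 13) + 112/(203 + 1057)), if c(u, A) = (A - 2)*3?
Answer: -8782736/45 ≈ -1.9517e+5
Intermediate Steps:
s(k, f) = 1 - f
c(u, A) = -6 + 3*A (c(u, A) = (-2 + A)*3 = -6 + 3*A)
-195205 + (c(s(-2, 5), 13) + 112/(203 + 1057)) = -195205 + ((-6 + 3*13) + 112/(203 + 1057)) = -195205 + ((-6 + 39) + 112/1260) = -195205 + (33 + (1/1260)*112) = -195205 + (33 + 4/45) = -195205 + 1489/45 = -8782736/45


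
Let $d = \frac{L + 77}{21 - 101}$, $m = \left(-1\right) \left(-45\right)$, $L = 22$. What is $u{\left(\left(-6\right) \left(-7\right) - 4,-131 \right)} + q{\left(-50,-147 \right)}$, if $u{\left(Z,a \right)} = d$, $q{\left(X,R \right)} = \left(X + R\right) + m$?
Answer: $- \frac{12259}{80} \approx -153.24$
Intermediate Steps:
$m = 45$
$d = - \frac{99}{80}$ ($d = \frac{22 + 77}{21 - 101} = \frac{99}{-80} = 99 \left(- \frac{1}{80}\right) = - \frac{99}{80} \approx -1.2375$)
$q{\left(X,R \right)} = 45 + R + X$ ($q{\left(X,R \right)} = \left(X + R\right) + 45 = \left(R + X\right) + 45 = 45 + R + X$)
$u{\left(Z,a \right)} = - \frac{99}{80}$
$u{\left(\left(-6\right) \left(-7\right) - 4,-131 \right)} + q{\left(-50,-147 \right)} = - \frac{99}{80} - 152 = - \frac{12259}{80}$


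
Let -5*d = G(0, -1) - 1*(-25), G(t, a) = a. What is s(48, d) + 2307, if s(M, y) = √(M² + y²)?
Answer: 2307 + 24*√101/5 ≈ 2355.2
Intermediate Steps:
d = -24/5 (d = -(-1 - 1*(-25))/5 = -(-1 + 25)/5 = -⅕*24 = -24/5 ≈ -4.8000)
s(48, d) + 2307 = √(48² + (-24/5)²) + 2307 = √(2304 + 576/25) + 2307 = √(58176/25) + 2307 = 24*√101/5 + 2307 = 2307 + 24*√101/5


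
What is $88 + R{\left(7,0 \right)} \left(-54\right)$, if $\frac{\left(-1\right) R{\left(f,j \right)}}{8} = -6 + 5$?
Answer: $-344$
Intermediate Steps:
$R{\left(f,j \right)} = 8$ ($R{\left(f,j \right)} = - 8 \left(-6 + 5\right) = \left(-8\right) \left(-1\right) = 8$)
$88 + R{\left(7,0 \right)} \left(-54\right) = 88 + 8 \left(-54\right) = 88 - 432 = -344$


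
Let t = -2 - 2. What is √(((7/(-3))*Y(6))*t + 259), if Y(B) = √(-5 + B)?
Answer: √2415/3 ≈ 16.381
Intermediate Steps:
t = -4
√(((7/(-3))*Y(6))*t + 259) = √(((7/(-3))*√(-5 + 6))*(-4) + 259) = √(((7*(-⅓))*√1)*(-4) + 259) = √(-7/3*1*(-4) + 259) = √(-7/3*(-4) + 259) = √(28/3 + 259) = √(805/3) = √2415/3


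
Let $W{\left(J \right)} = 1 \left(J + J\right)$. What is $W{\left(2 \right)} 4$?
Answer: $16$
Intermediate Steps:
$W{\left(J \right)} = 2 J$ ($W{\left(J \right)} = 1 \cdot 2 J = 2 J$)
$W{\left(2 \right)} 4 = 2 \cdot 2 \cdot 4 = 4 \cdot 4 = 16$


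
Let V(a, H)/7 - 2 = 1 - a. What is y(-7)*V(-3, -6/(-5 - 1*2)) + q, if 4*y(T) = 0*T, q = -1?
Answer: -1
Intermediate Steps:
V(a, H) = 21 - 7*a (V(a, H) = 14 + 7*(1 - a) = 14 + (7 - 7*a) = 21 - 7*a)
y(T) = 0 (y(T) = (0*T)/4 = (1/4)*0 = 0)
y(-7)*V(-3, -6/(-5 - 1*2)) + q = 0*(21 - 7*(-3)) - 1 = 0*(21 + 21) - 1 = 0*42 - 1 = 0 - 1 = -1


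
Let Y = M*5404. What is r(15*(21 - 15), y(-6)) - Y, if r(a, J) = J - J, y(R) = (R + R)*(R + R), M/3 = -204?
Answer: 3307248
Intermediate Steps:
M = -612 (M = 3*(-204) = -612)
y(R) = 4*R² (y(R) = (2*R)*(2*R) = 4*R²)
r(a, J) = 0
Y = -3307248 (Y = -612*5404 = -3307248)
r(15*(21 - 15), y(-6)) - Y = 0 - 1*(-3307248) = 0 + 3307248 = 3307248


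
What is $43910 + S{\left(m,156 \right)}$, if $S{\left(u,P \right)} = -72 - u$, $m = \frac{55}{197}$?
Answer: $\frac{8636031}{197} \approx 43838.0$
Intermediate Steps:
$m = \frac{55}{197}$ ($m = 55 \cdot \frac{1}{197} = \frac{55}{197} \approx 0.27919$)
$43910 + S{\left(m,156 \right)} = 43910 - \frac{14239}{197} = \frac{8636031}{197}$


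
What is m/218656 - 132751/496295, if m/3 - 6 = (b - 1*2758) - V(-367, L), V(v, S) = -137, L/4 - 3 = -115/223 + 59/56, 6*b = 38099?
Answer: -46932130657/217035759040 ≈ -0.21624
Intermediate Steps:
b = 38099/6 (b = (⅙)*38099 = 38099/6 ≈ 6349.8)
L = 44181/3122 (L = 12 + 4*(-115/223 + 59/56) = 12 + 4*(6717/12488) = 12 + 6717/3122 = 44181/3122 ≈ 14.152)
m = 22409/2 (m = 18 + 3*((38099/6 - 1*2758) - 1*(-137)) = 18 + 3*((38099/6 - 2758) + 137) = 18 + 3*(21551/6 + 137) = 18 + 3*(22373/6) = 18 + 22373/2 = 22409/2 ≈ 11205.)
m/218656 - 132751/496295 = (22409/2)/218656 - 132751/496295 = (22409/2)*(1/218656) - 132751*1/496295 = 22409/437312 - 132751/496295 = -46932130657/217035759040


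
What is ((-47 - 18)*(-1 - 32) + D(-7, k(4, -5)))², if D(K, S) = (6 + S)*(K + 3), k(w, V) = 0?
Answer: 4498641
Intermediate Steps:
D(K, S) = (3 + K)*(6 + S) (D(K, S) = (6 + S)*(3 + K) = (3 + K)*(6 + S))
((-47 - 18)*(-1 - 32) + D(-7, k(4, -5)))² = ((-47 - 18)*(-1 - 32) + (18 + 3*0 + 6*(-7) - 7*0))² = (-65*(-33) + (18 + 0 - 42 + 0))² = (2145 - 24)² = 2121² = 4498641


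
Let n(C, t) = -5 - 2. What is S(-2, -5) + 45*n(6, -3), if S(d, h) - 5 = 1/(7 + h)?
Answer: -619/2 ≈ -309.50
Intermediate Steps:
S(d, h) = 5 + 1/(7 + h)
n(C, t) = -7
S(-2, -5) + 45*n(6, -3) = (36 + 5*(-5))/(7 - 5) + 45*(-7) = (36 - 25)/2 - 315 = (1/2)*11 - 315 = 11/2 - 315 = -619/2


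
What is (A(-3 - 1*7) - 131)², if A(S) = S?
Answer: 19881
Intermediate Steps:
(A(-3 - 1*7) - 131)² = ((-3 - 1*7) - 131)² = ((-3 - 7) - 131)² = (-10 - 131)² = (-141)² = 19881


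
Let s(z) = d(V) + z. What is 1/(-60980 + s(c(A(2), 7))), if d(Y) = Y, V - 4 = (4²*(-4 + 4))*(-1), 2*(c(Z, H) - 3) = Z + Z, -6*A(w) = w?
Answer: -3/182920 ≈ -1.6401e-5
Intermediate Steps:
A(w) = -w/6
c(Z, H) = 3 + Z (c(Z, H) = 3 + (Z + Z)/2 = 3 + (2*Z)/2 = 3 + Z)
V = 4 (V = 4 + (4²*(-4 + 4))*(-1) = 4 + (16*0)*(-1) = 4 + 0*(-1) = 4 + 0 = 4)
s(z) = 4 + z
1/(-60980 + s(c(A(2), 7))) = 1/(-60980 + (4 + (3 - ⅙*2))) = 1/(-60980 + (4 + (3 - ⅓))) = 1/(-60980 + (4 + 8/3)) = 1/(-60980 + 20/3) = 1/(-182920/3) = -3/182920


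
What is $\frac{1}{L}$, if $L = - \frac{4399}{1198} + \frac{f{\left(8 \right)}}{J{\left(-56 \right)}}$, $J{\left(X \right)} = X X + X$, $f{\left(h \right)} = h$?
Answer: $- \frac{461230}{1692417} \approx -0.27253$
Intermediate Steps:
$J{\left(X \right)} = X + X^{2}$ ($J{\left(X \right)} = X^{2} + X = X + X^{2}$)
$L = - \frac{1692417}{461230}$ ($L = - \frac{4399}{1198} + \frac{8}{\left(-56\right) \left(1 - 56\right)} = \left(-4399\right) \frac{1}{1198} + \frac{8}{\left(-56\right) \left(-55\right)} = - \frac{4399}{1198} + \frac{8}{3080} = - \frac{4399}{1198} + 8 \cdot \frac{1}{3080} = - \frac{4399}{1198} + \frac{1}{385} = - \frac{1692417}{461230} \approx -3.6694$)
$\frac{1}{L} = \frac{1}{- \frac{1692417}{461230}} = - \frac{461230}{1692417}$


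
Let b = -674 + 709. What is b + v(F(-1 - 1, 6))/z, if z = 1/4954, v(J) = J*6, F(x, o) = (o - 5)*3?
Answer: 89207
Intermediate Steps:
F(x, o) = -15 + 3*o (F(x, o) = (-5 + o)*3 = -15 + 3*o)
v(J) = 6*J
z = 1/4954 ≈ 0.00020186
b = 35
b + v(F(-1 - 1, 6))/z = 35 + (6*(-15 + 3*6))/(1/4954) = 35 + (6*(-15 + 18))*4954 = 35 + (6*3)*4954 = 35 + 18*4954 = 35 + 89172 = 89207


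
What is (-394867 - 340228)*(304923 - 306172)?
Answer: 918133655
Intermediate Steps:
(-394867 - 340228)*(304923 - 306172) = -735095*(-1249) = 918133655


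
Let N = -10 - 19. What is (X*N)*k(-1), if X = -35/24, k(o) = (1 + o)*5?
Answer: 0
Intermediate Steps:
N = -29
k(o) = 5 + 5*o
X = -35/24 (X = -35*1/24 = -35/24 ≈ -1.4583)
(X*N)*k(-1) = (-35/24*(-29))*(5 + 5*(-1)) = 1015*(5 - 5)/24 = (1015/24)*0 = 0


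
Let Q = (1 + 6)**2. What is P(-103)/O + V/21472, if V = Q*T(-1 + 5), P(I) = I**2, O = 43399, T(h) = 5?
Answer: 238429203/931863328 ≈ 0.25586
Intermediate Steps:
Q = 49 (Q = 7**2 = 49)
V = 245 (V = 49*5 = 245)
P(-103)/O + V/21472 = (-103)**2/43399 + 245/21472 = 10609*(1/43399) + 245*(1/21472) = 10609/43399 + 245/21472 = 238429203/931863328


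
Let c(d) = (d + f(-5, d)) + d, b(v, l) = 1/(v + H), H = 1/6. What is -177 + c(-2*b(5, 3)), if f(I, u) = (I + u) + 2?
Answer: -5616/31 ≈ -181.16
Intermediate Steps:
H = 1/6 ≈ 0.16667
b(v, l) = 1/(1/6 + v) (b(v, l) = 1/(v + 1/6) = 1/(1/6 + v))
f(I, u) = 2 + I + u
c(d) = -3 + 3*d (c(d) = (d + (2 - 5 + d)) + d = (d + (-3 + d)) + d = (-3 + 2*d) + d = -3 + 3*d)
-177 + c(-2*b(5, 3)) = -177 + (-3 + 3*(-12/(1 + 6*5))) = -177 + (-3 + 3*(-12/(1 + 30))) = -177 + (-3 + 3*(-12/31)) = -177 + (-3 - 36/31) = -177 - 129/31 = -5616/31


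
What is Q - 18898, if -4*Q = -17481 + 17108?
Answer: -75219/4 ≈ -18805.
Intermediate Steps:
Q = 373/4 (Q = -(-17481 + 17108)/4 = -¼*(-373) = 373/4 ≈ 93.250)
Q - 18898 = 373/4 - 18898 = -75219/4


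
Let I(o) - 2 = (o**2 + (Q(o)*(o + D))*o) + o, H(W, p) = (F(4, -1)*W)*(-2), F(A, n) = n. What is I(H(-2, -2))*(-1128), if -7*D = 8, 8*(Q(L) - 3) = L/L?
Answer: -618144/7 ≈ -88306.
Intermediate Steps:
Q(L) = 25/8 (Q(L) = 3 + (L/L)/8 = 3 + (1/8)*1 = 3 + 1/8 = 25/8)
D = -8/7 (D = -1/7*8 = -8/7 ≈ -1.1429)
H(W, p) = 2*W (H(W, p) = -W*(-2) = 2*W)
I(o) = 2 + o + o**2 + o*(-25/7 + 25*o/8) (I(o) = 2 + ((o**2 + (25*(o - 8/7)/8)*o) + o) = 2 + ((o**2 + (25*(-8/7 + o)/8)*o) + o) = 2 + ((o**2 + (-25/7 + 25*o/8)*o) + o) = 2 + ((o**2 + o*(-25/7 + 25*o/8)) + o) = 2 + (o + o**2 + o*(-25/7 + 25*o/8)) = 2 + o + o**2 + o*(-25/7 + 25*o/8))
I(H(-2, -2))*(-1128) = (2 - 36*(-2)/7 + 33*(2*(-2))**2/8)*(-1128) = (2 - 18/7*(-4) + (33/8)*(-4)**2)*(-1128) = (2 + 72/7 + (33/8)*16)*(-1128) = (2 + 72/7 + 66)*(-1128) = (548/7)*(-1128) = -618144/7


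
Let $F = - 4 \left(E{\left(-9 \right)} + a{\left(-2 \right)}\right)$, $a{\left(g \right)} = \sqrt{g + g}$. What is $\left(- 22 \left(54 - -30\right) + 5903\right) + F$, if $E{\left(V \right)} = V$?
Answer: $4091 - 8 i \approx 4091.0 - 8.0 i$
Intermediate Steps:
$a{\left(g \right)} = \sqrt{2} \sqrt{g}$ ($a{\left(g \right)} = \sqrt{2 g} = \sqrt{2} \sqrt{g}$)
$F = 36 - 8 i$ ($F = - 4 \left(-9 + \sqrt{2} \sqrt{-2}\right) = - 4 \left(-9 + \sqrt{2} i \sqrt{2}\right) = - 4 \left(-9 + 2 i\right) = 36 - 8 i \approx 36.0 - 8.0 i$)
$\left(- 22 \left(54 - -30\right) + 5903\right) + F = \left(- 22 \left(54 - -30\right) + 5903\right) + \left(36 - 8 i\right) = \left(- 22 \left(54 + 30\right) + 5903\right) + \left(36 - 8 i\right) = \left(\left(-22\right) 84 + 5903\right) + \left(36 - 8 i\right) = \left(-1848 + 5903\right) + \left(36 - 8 i\right) = 4055 + \left(36 - 8 i\right) = 4091 - 8 i$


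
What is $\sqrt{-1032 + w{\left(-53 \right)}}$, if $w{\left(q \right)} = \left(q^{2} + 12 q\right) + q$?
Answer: $8 \sqrt{17} \approx 32.985$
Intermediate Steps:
$w{\left(q \right)} = q^{2} + 13 q$
$\sqrt{-1032 + w{\left(-53 \right)}} = \sqrt{-1032 - 53 \left(13 - 53\right)} = \sqrt{-1032 - -2120} = \sqrt{-1032 + 2120} = \sqrt{1088} = 8 \sqrt{17}$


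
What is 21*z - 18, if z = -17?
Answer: -375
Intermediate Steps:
21*z - 18 = 21*(-17) - 18 = -357 - 18 = -375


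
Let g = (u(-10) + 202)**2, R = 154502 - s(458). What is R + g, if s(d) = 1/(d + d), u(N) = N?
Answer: 175291255/916 ≈ 1.9137e+5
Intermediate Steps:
s(d) = 1/(2*d)
R = 141523831/916 (R = 154502 - 1/(2*458) = 154502 - 1*1/916 = 154502 - 1/916 = 141523831/916 ≈ 1.5450e+5)
g = 36864 (g = (-10 + 202)**2 = 192**2 = 36864)
R + g = 141523831/916 + 36864 = 175291255/916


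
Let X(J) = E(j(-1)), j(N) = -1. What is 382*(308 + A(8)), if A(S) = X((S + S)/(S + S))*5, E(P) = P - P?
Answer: 117656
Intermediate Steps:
E(P) = 0
X(J) = 0
A(S) = 0 (A(S) = 0*5 = 0)
382*(308 + A(8)) = 382*(308 + 0) = 382*308 = 117656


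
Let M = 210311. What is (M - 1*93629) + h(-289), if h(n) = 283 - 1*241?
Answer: 116724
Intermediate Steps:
h(n) = 42 (h(n) = 283 - 241 = 42)
(M - 1*93629) + h(-289) = (210311 - 1*93629) + 42 = (210311 - 93629) + 42 = 116682 + 42 = 116724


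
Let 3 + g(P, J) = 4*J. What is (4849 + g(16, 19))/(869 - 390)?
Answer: 4922/479 ≈ 10.276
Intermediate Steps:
g(P, J) = -3 + 4*J
(4849 + g(16, 19))/(869 - 390) = (4849 + (-3 + 4*19))/(869 - 390) = (4849 + (-3 + 76))/479 = (4849 + 73)*(1/479) = 4922*(1/479) = 4922/479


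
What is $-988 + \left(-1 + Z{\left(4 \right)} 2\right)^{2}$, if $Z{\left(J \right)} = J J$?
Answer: $-27$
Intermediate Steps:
$Z{\left(J \right)} = J^{2}$
$-988 + \left(-1 + Z{\left(4 \right)} 2\right)^{2} = -988 + \left(-1 + 4^{2} \cdot 2\right)^{2} = -988 + \left(-1 + 16 \cdot 2\right)^{2} = -988 + \left(-1 + 32\right)^{2} = -988 + 31^{2} = -988 + 961 = -27$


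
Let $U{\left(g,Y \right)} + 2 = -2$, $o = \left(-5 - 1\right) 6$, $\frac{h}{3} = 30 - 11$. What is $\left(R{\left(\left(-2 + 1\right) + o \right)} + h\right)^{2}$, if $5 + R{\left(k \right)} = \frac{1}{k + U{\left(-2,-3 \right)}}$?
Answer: $\frac{4541161}{1681} \approx 2701.5$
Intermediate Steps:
$h = 57$ ($h = 3 \left(30 - 11\right) = 3 \cdot 19 = 57$)
$o = -36$ ($o = \left(-6\right) 6 = -36$)
$U{\left(g,Y \right)} = -4$ ($U{\left(g,Y \right)} = -2 - 2 = -4$)
$R{\left(k \right)} = -5 + \frac{1}{-4 + k}$ ($R{\left(k \right)} = -5 + \frac{1}{k - 4} = -5 + \frac{1}{-4 + k}$)
$\left(R{\left(\left(-2 + 1\right) + o \right)} + h\right)^{2} = \left(\frac{21 - 5 \left(\left(-2 + 1\right) - 36\right)}{-4 + \left(\left(-2 + 1\right) - 36\right)} + 57\right)^{2} = \left(\frac{21 - 5 \left(-1 - 36\right)}{-4 - 37} + 57\right)^{2} = \left(\frac{21 - -185}{-4 - 37} + 57\right)^{2} = \left(\frac{21 + 185}{-41} + 57\right)^{2} = \left(\left(- \frac{1}{41}\right) 206 + 57\right)^{2} = \left(- \frac{206}{41} + 57\right)^{2} = \left(\frac{2131}{41}\right)^{2} = \frac{4541161}{1681}$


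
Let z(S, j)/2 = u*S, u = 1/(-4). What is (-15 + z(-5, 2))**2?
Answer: 625/4 ≈ 156.25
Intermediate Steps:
u = -1/4 ≈ -0.25000
z(S, j) = -S/2 (z(S, j) = 2*(-S/4) = -S/2)
(-15 + z(-5, 2))**2 = (-15 - 1/2*(-5))**2 = (-15 + 5/2)**2 = (-25/2)**2 = 625/4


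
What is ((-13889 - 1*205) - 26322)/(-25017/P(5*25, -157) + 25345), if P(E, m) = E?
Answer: -1263000/785777 ≈ -1.6073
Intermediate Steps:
((-13889 - 1*205) - 26322)/(-25017/P(5*25, -157) + 25345) = ((-13889 - 1*205) - 26322)/(-25017/(5*25) + 25345) = ((-13889 - 205) - 26322)/(-25017/125 + 25345) = (-14094 - 26322)/(-25017*1/125 + 25345) = -40416/(-25017/125 + 25345) = -40416/3143108/125 = -40416*125/3143108 = -1263000/785777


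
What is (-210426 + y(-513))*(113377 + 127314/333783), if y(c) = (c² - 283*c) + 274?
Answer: 833379881191220/37087 ≈ 2.2471e+10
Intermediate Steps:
y(c) = 274 + c² - 283*c
(-210426 + y(-513))*(113377 + 127314/333783) = (-210426 + (274 + (-513)² - 283*(-513)))*(113377 + 127314/333783) = (-210426 + (274 + 263169 + 145179))*(113377 + 127314*(1/333783)) = (-210426 + 408622)*(113377 + 14146/37087) = 198196*(4204826945/37087) = 833379881191220/37087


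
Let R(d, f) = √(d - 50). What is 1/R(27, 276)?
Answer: -I*√23/23 ≈ -0.20851*I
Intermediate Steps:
R(d, f) = √(-50 + d)
1/R(27, 276) = 1/(√(-50 + 27)) = 1/(√(-23)) = 1/(I*√23) = -I*√23/23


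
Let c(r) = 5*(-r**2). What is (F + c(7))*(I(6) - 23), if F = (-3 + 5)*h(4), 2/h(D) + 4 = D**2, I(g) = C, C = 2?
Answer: 5138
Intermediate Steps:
c(r) = -5*r**2
I(g) = 2
h(D) = 2/(-4 + D**2)
F = 1/3 (F = (-3 + 5)*(2/(-4 + 4**2)) = 2*(2/(-4 + 16)) = 2*(2/12) = 2*(2*(1/12)) = 2*(1/6) = 1/3 ≈ 0.33333)
(F + c(7))*(I(6) - 23) = (1/3 - 5*7**2)*(2 - 23) = (1/3 - 5*49)*(-21) = (1/3 - 245)*(-21) = -734/3*(-21) = 5138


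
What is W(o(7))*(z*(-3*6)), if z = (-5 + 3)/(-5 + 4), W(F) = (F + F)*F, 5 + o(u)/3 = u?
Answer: -2592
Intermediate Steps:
o(u) = -15 + 3*u
W(F) = 2*F**2 (W(F) = (2*F)*F = 2*F**2)
z = 2 (z = -2/(-1) = -2*(-1) = 2)
W(o(7))*(z*(-3*6)) = (2*(-15 + 3*7)**2)*(2*(-3*6)) = (2*(-15 + 21)**2)*(2*(-18)) = (2*6**2)*(-36) = (2*36)*(-36) = 72*(-36) = -2592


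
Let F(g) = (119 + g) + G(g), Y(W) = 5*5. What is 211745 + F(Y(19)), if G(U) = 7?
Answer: 211896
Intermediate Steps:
Y(W) = 25
F(g) = 126 + g (F(g) = (119 + g) + 7 = 126 + g)
211745 + F(Y(19)) = 211745 + (126 + 25) = 211745 + 151 = 211896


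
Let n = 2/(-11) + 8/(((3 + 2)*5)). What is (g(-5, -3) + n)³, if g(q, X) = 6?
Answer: 4809692672/20796875 ≈ 231.27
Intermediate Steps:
n = 38/275 (n = 2*(-1/11) + 8/((5*5)) = -2/11 + 8/25 = 38/275 ≈ 0.13818)
(g(-5, -3) + n)³ = (6 + 38/275)³ = (1688/275)³ = 4809692672/20796875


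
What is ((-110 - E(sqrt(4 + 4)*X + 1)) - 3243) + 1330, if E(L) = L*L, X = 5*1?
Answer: -2224 - 20*sqrt(2) ≈ -2252.3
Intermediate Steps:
X = 5
E(L) = L**2
((-110 - E(sqrt(4 + 4)*X + 1)) - 3243) + 1330 = ((-110 - (sqrt(4 + 4)*5 + 1)**2) - 3243) + 1330 = ((-110 - (sqrt(8)*5 + 1)**2) - 3243) + 1330 = ((-110 - ((2*sqrt(2))*5 + 1)**2) - 3243) + 1330 = ((-110 - (10*sqrt(2) + 1)**2) - 3243) + 1330 = ((-110 - (1 + 10*sqrt(2))**2) - 3243) + 1330 = (-3353 - (1 + 10*sqrt(2))**2) + 1330 = -2023 - (1 + 10*sqrt(2))**2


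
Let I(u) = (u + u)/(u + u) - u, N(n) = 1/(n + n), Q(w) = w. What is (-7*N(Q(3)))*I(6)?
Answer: 35/6 ≈ 5.8333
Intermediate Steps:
N(n) = 1/(2*n)
I(u) = 1 - u (I(u) = (2*u)/((2*u)) - u = (2*u)*(1/(2*u)) - u = 1 - u)
(-7*N(Q(3)))*I(6) = (-7/(2*3))*(1 - 1*6) = (-7/(2*3))*(1 - 6) = -7*⅙*(-5) = -7/6*(-5) = 35/6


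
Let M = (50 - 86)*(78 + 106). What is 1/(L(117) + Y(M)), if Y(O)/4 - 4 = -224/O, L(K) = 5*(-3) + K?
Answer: 207/24454 ≈ 0.0084649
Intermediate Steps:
M = -6624 (M = -36*184 = -6624)
L(K) = -15 + K
Y(O) = 16 - 896/O (Y(O) = 16 + 4*(-224/O) = 16 - 896/O)
1/(L(117) + Y(M)) = 1/((-15 + 117) + (16 - 896/(-6624))) = 1/(102 + (16 - 896*(-1/6624))) = 1/(102 + (16 + 28/207)) = 1/(102 + 3340/207) = 1/(24454/207) = 207/24454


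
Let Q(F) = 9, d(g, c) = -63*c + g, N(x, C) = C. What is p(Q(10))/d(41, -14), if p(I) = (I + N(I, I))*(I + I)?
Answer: 324/923 ≈ 0.35103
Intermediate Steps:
d(g, c) = g - 63*c
p(I) = 4*I**2 (p(I) = (I + I)*(I + I) = (2*I)*(2*I) = 4*I**2)
p(Q(10))/d(41, -14) = (4*9**2)/(41 - 63*(-14)) = (4*81)/(41 + 882) = 324/923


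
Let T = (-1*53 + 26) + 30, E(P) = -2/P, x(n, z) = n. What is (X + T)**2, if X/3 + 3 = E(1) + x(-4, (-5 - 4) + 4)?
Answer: 576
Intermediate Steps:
T = 3 (T = (-53 + 26) + 30 = -27 + 30 = 3)
X = -27 (X = -9 + 3*(-2/1 - 4) = -9 + 3*(-2*1 - 4) = -9 + 3*(-2 - 4) = -9 + 3*(-6) = -9 - 18 = -27)
(X + T)**2 = (-27 + 3)**2 = (-24)**2 = 576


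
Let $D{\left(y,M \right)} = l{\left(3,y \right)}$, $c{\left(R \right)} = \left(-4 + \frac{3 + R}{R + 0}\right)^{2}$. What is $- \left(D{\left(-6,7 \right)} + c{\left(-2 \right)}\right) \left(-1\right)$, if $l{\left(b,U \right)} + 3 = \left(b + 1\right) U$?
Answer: $- \frac{27}{4} \approx -6.75$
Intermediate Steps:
$l{\left(b,U \right)} = -3 + U \left(1 + b\right)$ ($l{\left(b,U \right)} = -3 + \left(b + 1\right) U = -3 + \left(1 + b\right) U = -3 + U \left(1 + b\right)$)
$c{\left(R \right)} = \left(-4 + \frac{3 + R}{R}\right)^{2}$
$D{\left(y,M \right)} = -3 + 4 y$ ($D{\left(y,M \right)} = -3 + y + y 3 = -3 + y + 3 y = -3 + 4 y$)
$- \left(D{\left(-6,7 \right)} + c{\left(-2 \right)}\right) \left(-1\right) = - \left(\left(-3 + 4 \left(-6\right)\right) + \frac{9 \left(-1 - 2\right)^{2}}{4}\right) \left(-1\right) = - \left(\left(-3 - 24\right) + 9 \cdot \frac{1}{4} \left(-3\right)^{2}\right) \left(-1\right) = - \left(-27 + 9 \cdot \frac{1}{4} \cdot 9\right) \left(-1\right) = - \left(-27 + \frac{81}{4}\right) \left(-1\right) = - \frac{\left(-27\right) \left(-1\right)}{4} = \left(-1\right) \frac{27}{4} = - \frac{27}{4}$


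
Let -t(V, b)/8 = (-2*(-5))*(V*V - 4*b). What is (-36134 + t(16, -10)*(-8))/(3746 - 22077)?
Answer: -153306/18331 ≈ -8.3632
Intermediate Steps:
t(V, b) = -80*V² + 320*b (t(V, b) = -8*(-2*(-5))*(V*V - 4*b) = -80*(V² - 4*b) = -8*(-40*b + 10*V²) = -80*V² + 320*b)
(-36134 + t(16, -10)*(-8))/(3746 - 22077) = (-36134 + (-80*16² + 320*(-10))*(-8))/(3746 - 22077) = (-36134 + (-80*256 - 3200)*(-8))/(-18331) = (-36134 + (-20480 - 3200)*(-8))*(-1/18331) = (-36134 - 23680*(-8))*(-1/18331) = (-36134 + 189440)*(-1/18331) = 153306*(-1/18331) = -153306/18331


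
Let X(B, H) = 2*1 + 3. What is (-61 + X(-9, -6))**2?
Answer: 3136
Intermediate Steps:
X(B, H) = 5 (X(B, H) = 2 + 3 = 5)
(-61 + X(-9, -6))**2 = (-61 + 5)**2 = (-56)**2 = 3136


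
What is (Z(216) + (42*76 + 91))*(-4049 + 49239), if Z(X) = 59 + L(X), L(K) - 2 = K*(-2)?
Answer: 131593280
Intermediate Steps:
L(K) = 2 - 2*K (L(K) = 2 + K*(-2) = 2 - 2*K)
Z(X) = 61 - 2*X (Z(X) = 59 + (2 - 2*X) = 61 - 2*X)
(Z(216) + (42*76 + 91))*(-4049 + 49239) = ((61 - 2*216) + (42*76 + 91))*(-4049 + 49239) = ((61 - 432) + (3192 + 91))*45190 = (-371 + 3283)*45190 = 2912*45190 = 131593280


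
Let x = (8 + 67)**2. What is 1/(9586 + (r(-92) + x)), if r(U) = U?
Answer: 1/15119 ≈ 6.6142e-5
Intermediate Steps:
x = 5625 (x = 75**2 = 5625)
1/(9586 + (r(-92) + x)) = 1/(9586 + (-92 + 5625)) = 1/(9586 + 5533) = 1/15119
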